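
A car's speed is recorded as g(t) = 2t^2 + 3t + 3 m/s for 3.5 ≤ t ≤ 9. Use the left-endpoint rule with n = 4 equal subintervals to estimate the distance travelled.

474.6328125

Δt = (9 − 3.5)/4 = 1.375.
Left endpoints: 3.5, 4.875, 6.25, 7.625.
g(3.5) = 38, g(4.875) = 65.15625, g(6.25) = 99.875, g(7.625) = 142.15625.
Sum = Δt · [g(3.5) + g(4.875) + g(6.25) + g(7.625)].
Sum = 474.6328125.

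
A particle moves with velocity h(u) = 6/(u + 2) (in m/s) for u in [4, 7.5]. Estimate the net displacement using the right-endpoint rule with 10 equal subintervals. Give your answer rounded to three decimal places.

Δu = (7.5 − 4)/10 = 0.35.
Right endpoints: 4.35, 4.7, 5.05, 5.4, 5.75, 6.1, 6.45, 6.8, 7.15, 7.5.
h(4.35) = 120/127, h(4.7) = 60/67, h(5.05) = 40/47, h(5.4) = 30/37, h(5.75) = 24/31, h(6.1) = 20/27, h(6.45) = 120/169, h(6.8) = 15/22, h(7.15) = 40/61, h(7.5) = 12/19.
Sum = Δu · [h(4.35) + h(4.7) + h(5.05) + ...].
Sum ≈ 2.694.

2.694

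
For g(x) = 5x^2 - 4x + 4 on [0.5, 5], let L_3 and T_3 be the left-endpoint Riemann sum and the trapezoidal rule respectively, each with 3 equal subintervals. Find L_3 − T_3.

L_3 = 105.75.
T_3 = 185.0625.
L_3 − T_3 = -79.3125.

-79.3125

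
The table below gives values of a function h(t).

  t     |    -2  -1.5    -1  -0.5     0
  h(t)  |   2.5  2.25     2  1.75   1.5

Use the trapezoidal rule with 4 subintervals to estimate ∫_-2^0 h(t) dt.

4

Δt = 0.5.
T_4 = (0.5/2)·[2.5 + 2·2.25 + 2·2 + 2·1.75 + 1.5] = 4.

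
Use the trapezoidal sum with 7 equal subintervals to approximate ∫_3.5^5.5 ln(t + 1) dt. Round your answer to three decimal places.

3.398

Δt = (5.5 − 3.5)/7 = 2/7.
f(3.5) ≈ 1.504, f(53/14) ≈ 1.566, f(57/14) ≈ 1.624, f(61/14) ≈ 1.678, f(65/14) ≈ 1.730, f(69/14) ≈ 1.780, f(73/14) ≈ 1.827, f(5.5) ≈ 1.872.
T_7 = (Δt/2)·[f(t_0) + 2f(t_1) + ... + 2f(t_{6}) + f(t_7)].
Sum ≈ 3.398.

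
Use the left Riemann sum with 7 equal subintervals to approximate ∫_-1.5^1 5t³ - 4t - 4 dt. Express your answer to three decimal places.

-14.898

Δt = (1 − (-1.5))/7 = 5/14.
Left endpoints: -1.5, -8/7, -11/14, -3/7, -1/14, 2/7, 9/14.
f(-1.5) = -14.875, f(-8/7) = -2364/343, f(-11/14) = -9007/2744, f(-3/7) = -919/343, f(-1/14) = -10197/2744, f(2/7) = -1724/343, f(9/14) = -14387/2744.
Sum = Δt · [f(-1.5) + f(-8/7) + f(-11/14) + ...].
Sum ≈ -14.898.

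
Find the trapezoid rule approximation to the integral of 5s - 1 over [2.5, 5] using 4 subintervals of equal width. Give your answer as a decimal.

44.375

Δs = (5 − 2.5)/4 = 0.625.
f(2.5) = 11.5, f(3.125) = 14.625, f(3.75) = 17.75, f(4.375) = 20.875, f(5) = 24.
T_4 = (Δs/2)·[f(s_0) + 2f(s_1) + 2f(s_2) + 2f(s_3) + f(s_4)].
Sum = 44.375.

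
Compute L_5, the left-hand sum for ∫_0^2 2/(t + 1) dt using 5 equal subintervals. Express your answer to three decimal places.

2.487

Δt = (2 − 0)/5 = 0.4.
Left endpoints: 0, 0.4, 0.8, 1.2, 1.6.
f(0) = 2, f(0.4) = 10/7, f(0.8) = 10/9, f(1.2) = 10/11, f(1.6) = 10/13.
Sum = Δt · [f(0) + f(0.4) + f(0.8) + f(1.2) + f(1.6)].
Sum ≈ 2.487.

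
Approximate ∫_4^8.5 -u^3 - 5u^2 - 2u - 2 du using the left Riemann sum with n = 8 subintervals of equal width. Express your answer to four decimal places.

Δu = (8.5 − 4)/8 = 0.5625.
Left endpoints: 4, 4.5625, 5.125, 5.6875, 6.25, 6.8125, 7.375, 7.9375.
f(4) = -154, f(4.5625) = -860905/4096, f(5.125) = -142433/512, f(5.6875) = -1470835/4096, f(6.25) = -453.953125, f(6.8125) = -2309509/4096, f(7.375) = -353195/512, f(7.9375) = -3411919/4096.
Sum = Δu · [f(4) + f(4.5625) + f(5.125) + ...].
Sum ≈ -1992.4211.

-1992.4211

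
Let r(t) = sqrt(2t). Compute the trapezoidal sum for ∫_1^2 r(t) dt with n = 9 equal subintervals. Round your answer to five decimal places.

Δt = (2 − 1)/9 = 1/9.
r(1) ≈ 1.41421, r(10/9) ≈ 1.49071, r(11/9) ≈ 1.56347, r(4/3) ≈ 1.63299, r(13/9) ≈ 1.69967, r(14/9) ≈ 1.76383, r(5/3) ≈ 1.82574, r(16/9) ≈ 1.88562, r(17/9) ≈ 1.94365, r(2) ≈ 2.00000.
T_9 = (Δt/2)·[r(t_0) + 2r(t_1) + ... + 2r(t_{8}) + r(t_9)].
Sum ≈ 1.72364.

1.72364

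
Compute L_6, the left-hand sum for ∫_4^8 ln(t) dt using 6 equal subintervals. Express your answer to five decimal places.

Δt = (8 − 4)/6 = 2/3.
Left endpoints: 4, 14/3, 16/3, 6, 20/3, 22/3.
f(4) ≈ 1.38629, f(14/3) ≈ 1.54045, f(16/3) ≈ 1.67398, f(6) ≈ 1.79176, f(20/3) ≈ 1.89712, f(22/3) ≈ 1.99243.
Sum = Δt · [f(4) + f(14/3) + f(16/3) + ...].
Sum ≈ 6.85468.

6.85468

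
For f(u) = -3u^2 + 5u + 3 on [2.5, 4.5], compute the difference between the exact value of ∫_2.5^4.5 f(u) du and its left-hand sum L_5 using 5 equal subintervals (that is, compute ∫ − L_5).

Exact integral: ∫_2.5^4.5 f(u) du = -34.5.
L_5 = -28.26.
Error = -34.5 − (-28.26) = -6.24.

-6.24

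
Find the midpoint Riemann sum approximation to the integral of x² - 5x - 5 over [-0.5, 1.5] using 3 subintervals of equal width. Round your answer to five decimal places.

Δx = (1.5 − (-0.5))/3 = 2/3.
Midpoints: -1/6, 0.5, 7/6.
f(-1/6) = -149/36, f(0.5) = -7.25, f(7/6) = -341/36.
Sum = Δx · [f(-1/6) + f(0.5) + f(7/6)].
Sum ≈ -13.90741.

-13.90741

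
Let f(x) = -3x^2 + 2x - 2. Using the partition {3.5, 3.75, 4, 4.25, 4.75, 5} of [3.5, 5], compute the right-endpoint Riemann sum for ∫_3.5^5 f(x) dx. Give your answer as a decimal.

-78.4375

Subinterval widths: 0.25, 0.25, 0.25, 0.5, 0.25.
Right endpoints: 3.75, 4, 4.25, 4.75, 5.
f(3.75) = -36.6875, f(4) = -42, f(4.25) = -47.6875, f(4.75) = -60.1875, f(5) = -67.
Sum = Σ Δx_i · f(x_i).
Sum = -78.4375.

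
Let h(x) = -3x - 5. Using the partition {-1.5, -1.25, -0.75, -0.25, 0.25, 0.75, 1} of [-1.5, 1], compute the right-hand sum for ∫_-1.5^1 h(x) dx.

-12.3125

Subinterval widths: 0.25, 0.5, 0.5, 0.5, 0.5, 0.25.
Right endpoints: -1.25, -0.75, -0.25, 0.25, 0.75, 1.
h(-1.25) = -1.25, h(-0.75) = -2.75, h(-0.25) = -4.25, h(0.25) = -5.75, h(0.75) = -7.25, h(1) = -8.
Sum = Σ Δx_i · h(x_i).
Sum = -12.3125.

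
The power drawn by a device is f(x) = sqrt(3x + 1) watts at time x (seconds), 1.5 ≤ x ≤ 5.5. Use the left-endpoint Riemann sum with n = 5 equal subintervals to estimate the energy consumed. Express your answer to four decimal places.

12.6519

Δx = (5.5 − 1.5)/5 = 0.8.
Left endpoints: 1.5, 2.3, 3.1, 3.9, 4.7.
f(1.5) ≈ 2.3452, f(2.3) ≈ 2.8107, f(3.1) ≈ 3.2094, f(3.9) ≈ 3.5637, f(4.7) ≈ 3.8859.
Sum = Δx · [f(1.5) + f(2.3) + f(3.1) + f(3.9) + f(4.7)].
Sum ≈ 12.6519.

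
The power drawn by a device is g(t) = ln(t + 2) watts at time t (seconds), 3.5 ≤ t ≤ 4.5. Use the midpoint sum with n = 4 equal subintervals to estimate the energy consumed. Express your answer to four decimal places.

1.7907

Δt = (4.5 − 3.5)/4 = 0.25.
Midpoints: 3.625, 3.875, 4.125, 4.375.
g(3.625) ≈ 1.7272, g(3.875) ≈ 1.7707, g(4.125) ≈ 1.8124, g(4.375) ≈ 1.8524.
Sum = Δt · [g(3.625) + g(3.875) + g(4.125) + g(4.375)].
Sum ≈ 1.7907.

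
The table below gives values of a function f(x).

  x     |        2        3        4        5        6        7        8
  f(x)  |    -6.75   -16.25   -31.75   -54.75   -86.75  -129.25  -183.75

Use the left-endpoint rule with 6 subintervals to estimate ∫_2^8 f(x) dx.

-325.5

Δx = 1.
Sum = 1·[(-6.75) + (-16.25) + (-31.75) + (-54.75) + (-86.75) + (-129.25)] = -325.5.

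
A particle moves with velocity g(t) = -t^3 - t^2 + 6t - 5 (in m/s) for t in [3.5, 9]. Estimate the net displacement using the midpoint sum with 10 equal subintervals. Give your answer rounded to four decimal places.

Δt = (9 − 3.5)/10 = 0.55.
Midpoints: 3.775, 4.325, 4.875, 5.425, 5.975, 6.525, 7.075, 7.625, 8.175, 8.725.
g(3.775) = -3225391/64000, g(4.325) = -5034077/64000, g(4.875) = -59071/512, g(5.425) = -10338673/64000, g(5.975) = -13962359/64000, g(6.525) = -18318821/64000, g(7.075) = -23471947/64000, g(7.625) = -235885/512, g(8.175) = -36423743/64000, g(8.725) = -44350189/64000.
Sum = Δt · [g(3.775) + g(4.325) + g(4.875) + ...].
Sum ≈ -1649.9545.

-1649.9545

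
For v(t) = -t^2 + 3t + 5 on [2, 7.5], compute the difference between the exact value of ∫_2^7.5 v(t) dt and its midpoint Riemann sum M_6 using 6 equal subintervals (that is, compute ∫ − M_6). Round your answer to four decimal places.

-0.3851

Exact integral: ∫_2^7.5 v(t) dt ≈ -32.083333.
M_6 ≈ -31.698206.
Error ≈ -32.083333 − (-31.698206) ≈ -0.3851.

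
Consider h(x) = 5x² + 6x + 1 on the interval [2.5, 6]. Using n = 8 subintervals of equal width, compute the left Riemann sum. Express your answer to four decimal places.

390.1338

Δx = (6 − 2.5)/8 = 0.4375.
Left endpoints: 2.5, 2.9375, 3.375, 3.8125, 4.25, 4.6875, 5.125, 5.5625.
h(2.5) = 47.25, h(2.9375) = 61.76953125, h(3.375) = 78.203125, h(3.8125) = 96.55078125, h(4.25) = 116.8125, h(4.6875) = 138.98828125, h(5.125) = 163.078125, h(5.5625) = 189.08203125.
Sum = Δx · [h(2.5) + h(2.9375) + h(3.375) + ...].
Sum ≈ 390.1338.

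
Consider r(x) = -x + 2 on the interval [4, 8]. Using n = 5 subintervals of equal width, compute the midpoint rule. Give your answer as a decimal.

-16

Δx = (8 − 4)/5 = 0.8.
Midpoints: 4.4, 5.2, 6, 6.8, 7.6.
r(4.4) = -2.4, r(5.2) = -3.2, r(6) = -4, r(6.8) = -4.8, r(7.6) = -5.6.
Sum = Δx · [r(4.4) + r(5.2) + r(6) + r(6.8) + r(7.6)].
Sum = -16.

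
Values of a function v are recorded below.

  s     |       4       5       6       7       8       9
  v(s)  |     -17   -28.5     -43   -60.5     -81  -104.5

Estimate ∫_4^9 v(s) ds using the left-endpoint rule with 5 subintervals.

Δs = 1.
Sum = 1·[(-17) + (-28.5) + (-43) + (-60.5) + (-81)] = -230.

-230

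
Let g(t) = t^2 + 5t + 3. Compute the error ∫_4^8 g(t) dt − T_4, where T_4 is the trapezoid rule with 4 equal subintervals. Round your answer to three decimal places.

-0.667

Exact integral: ∫_4^8 g(t) dt ≈ 281.33333.
T_4 = 282.
Error ≈ 281.33333 − 282 ≈ -0.667.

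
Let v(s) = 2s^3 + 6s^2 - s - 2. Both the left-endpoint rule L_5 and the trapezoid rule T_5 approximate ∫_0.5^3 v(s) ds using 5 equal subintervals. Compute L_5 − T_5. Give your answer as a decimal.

-25.9375

L_5 = 60.625.
T_5 = 86.5625.
L_5 − T_5 = -25.9375.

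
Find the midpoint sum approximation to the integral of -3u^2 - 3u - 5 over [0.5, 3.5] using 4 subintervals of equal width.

Δu = (3.5 − 0.5)/4 = 0.75.
Midpoints: 0.875, 1.625, 2.375, 3.125.
f(0.875) = -9.921875, f(1.625) = -17.796875, f(2.375) = -29.046875, f(3.125) = -43.671875.
Sum = Δu · [f(0.875) + f(1.625) + f(2.375) + f(3.125)].
Sum = -75.328125.

-75.328125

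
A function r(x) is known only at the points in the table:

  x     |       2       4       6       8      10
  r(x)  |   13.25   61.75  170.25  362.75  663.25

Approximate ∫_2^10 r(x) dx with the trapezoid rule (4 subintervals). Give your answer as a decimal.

1866

Δx = 2.
T_4 = (2/2)·[13.25 + 2·61.75 + 2·170.25 + 2·362.75 + 663.25] = 1866.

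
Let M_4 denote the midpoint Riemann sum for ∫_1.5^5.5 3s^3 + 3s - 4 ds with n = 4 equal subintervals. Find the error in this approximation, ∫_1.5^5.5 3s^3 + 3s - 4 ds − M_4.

10.5

Exact integral: ∫_1.5^5.5 f(s) ds = 708.5.
M_4 = 698.
Error = 708.5 − 698 = 10.5.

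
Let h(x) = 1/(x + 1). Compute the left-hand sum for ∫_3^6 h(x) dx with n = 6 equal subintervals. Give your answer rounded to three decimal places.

Δx = (6 − 3)/6 = 0.5.
Left endpoints: 3, 3.5, 4, 4.5, 5, 5.5.
h(3) = 0.25, h(3.5) = 2/9, h(4) = 0.2, h(4.5) = 2/11, h(5) = 1/6, h(5.5) = 2/13.
Sum = Δx · [h(3) + h(3.5) + h(4) + ...].
Sum ≈ 0.587.

0.587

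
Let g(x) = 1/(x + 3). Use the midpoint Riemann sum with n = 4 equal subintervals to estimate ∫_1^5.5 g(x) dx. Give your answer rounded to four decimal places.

Δx = (5.5 − 1)/4 = 1.125.
Midpoints: 1.5625, 2.6875, 3.8125, 4.9375.
g(1.5625) = 16/73, g(2.6875) = 16/91, g(3.8125) = 16/109, g(4.9375) = 16/127.
Sum = Δx · [g(1.5625) + g(2.6875) + g(3.8125) + g(4.9375)].
Sum ≈ 0.7512.

0.7512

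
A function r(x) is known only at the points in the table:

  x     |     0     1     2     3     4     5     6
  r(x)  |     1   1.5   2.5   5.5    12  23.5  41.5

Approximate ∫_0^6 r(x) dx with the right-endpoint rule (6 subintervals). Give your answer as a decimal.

86.5

Δx = 1.
Sum = 1·[1.5 + 2.5 + 5.5 + 12 + 23.5 + 41.5] = 86.5.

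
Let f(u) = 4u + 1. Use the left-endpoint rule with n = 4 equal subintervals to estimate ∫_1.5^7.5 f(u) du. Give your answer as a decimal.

96

Δu = (7.5 − 1.5)/4 = 1.5.
Left endpoints: 1.5, 3, 4.5, 6.
f(1.5) = 7, f(3) = 13, f(4.5) = 19, f(6) = 25.
Sum = Δu · [f(1.5) + f(3) + f(4.5) + f(6)].
Sum = 96.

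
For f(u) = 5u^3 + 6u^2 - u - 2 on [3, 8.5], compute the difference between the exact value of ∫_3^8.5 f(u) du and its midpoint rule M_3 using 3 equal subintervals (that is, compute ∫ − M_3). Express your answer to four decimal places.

142.1120

Exact integral: ∫_3^8.5 f(u) du = 7555.453125.
M_3 ≈ 7413.341146.
Error ≈ 7555.453125 − 7413.341146 ≈ 142.1120.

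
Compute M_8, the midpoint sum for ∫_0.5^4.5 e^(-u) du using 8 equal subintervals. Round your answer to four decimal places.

Δu = (4.5 − 0.5)/8 = 0.5.
Midpoints: 0.75, 1.25, 1.75, 2.25, 2.75, 3.25, 3.75, 4.25.
f(0.75) ≈ 0.4724, f(1.25) ≈ 0.2865, f(1.75) ≈ 0.1738, f(2.25) ≈ 0.1054, f(2.75) ≈ 0.0639, f(3.25) ≈ 0.0388, f(3.75) ≈ 0.0235, f(4.25) ≈ 0.0143.
Sum = Δu · [f(0.75) + f(1.25) + f(1.75) + ...].
Sum ≈ 0.5893.

0.5893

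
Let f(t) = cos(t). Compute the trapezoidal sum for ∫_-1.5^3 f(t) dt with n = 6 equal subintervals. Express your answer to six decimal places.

Δt = (3 − (-1.5))/6 = 0.75.
f(-1.5) ≈ 0.070737, f(-0.75) ≈ 0.731689, f(0) ≈ 1.000000, f(0.75) ≈ 0.731689, f(1.5) ≈ 0.070737, f(2.25) ≈ -0.628174, f(3) ≈ -0.989992.
T_6 = (Δt/2)·[f(t_0) + 2f(t_1) + ... + 2f(t_{5}) + f(t_6)].
Sum ≈ 1.084735.

1.084735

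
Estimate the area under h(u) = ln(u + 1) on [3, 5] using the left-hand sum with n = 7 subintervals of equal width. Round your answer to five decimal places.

3.14689

Δu = (5 − 3)/7 = 2/7.
Left endpoints: 3, 23/7, 25/7, 27/7, 29/7, 31/7, 33/7.
h(3) ≈ 1.38629, h(23/7) ≈ 1.45529, h(25/7) ≈ 1.51983, h(27/7) ≈ 1.58045, h(29/7) ≈ 1.63761, h(31/7) ≈ 1.69168, h(33/7) ≈ 1.74297.
Sum = Δu · [h(3) + h(23/7) + h(25/7) + ...].
Sum ≈ 3.14689.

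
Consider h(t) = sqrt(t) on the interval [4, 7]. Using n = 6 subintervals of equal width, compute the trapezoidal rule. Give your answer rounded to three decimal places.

7.012

Δt = (7 − 4)/6 = 0.5.
h(4) ≈ 2.000, h(4.5) ≈ 2.121, h(5) ≈ 2.236, h(5.5) ≈ 2.345, h(6) ≈ 2.449, h(6.5) ≈ 2.550, h(7) ≈ 2.646.
T_6 = (Δt/2)·[h(t_0) + 2h(t_1) + ... + 2h(t_{5}) + h(t_6)].
Sum ≈ 7.012.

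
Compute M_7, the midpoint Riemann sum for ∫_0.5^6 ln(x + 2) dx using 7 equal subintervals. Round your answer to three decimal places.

8.852

Δx = (6 − 0.5)/7 = 11/14.
Midpoints: 25/28, 47/28, 69/28, 3.25, 113/28, 135/28, 157/28.
f(25/28) ≈ 1.062, f(47/28) ≈ 1.303, f(69/28) ≈ 1.496, f(3.25) ≈ 1.658, f(113/28) ≈ 1.798, f(135/28) ≈ 1.920, f(157/28) ≈ 2.029.
Sum = Δx · [f(25/28) + f(47/28) + f(69/28) + ...].
Sum ≈ 8.852.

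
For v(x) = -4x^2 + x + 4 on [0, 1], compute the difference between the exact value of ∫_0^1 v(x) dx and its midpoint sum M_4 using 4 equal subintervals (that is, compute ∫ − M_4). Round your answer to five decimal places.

Exact integral: ∫_0^1 v(x) dx ≈ 3.1666667.
M_4 = 3.1875.
Error ≈ 3.1666667 − 3.1875 ≈ -0.02083.

-0.02083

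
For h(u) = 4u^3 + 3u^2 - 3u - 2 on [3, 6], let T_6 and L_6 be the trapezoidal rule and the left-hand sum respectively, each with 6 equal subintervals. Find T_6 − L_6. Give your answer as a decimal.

207

T_6 = 1364.625.
L_6 = 1157.625.
T_6 − L_6 = 207.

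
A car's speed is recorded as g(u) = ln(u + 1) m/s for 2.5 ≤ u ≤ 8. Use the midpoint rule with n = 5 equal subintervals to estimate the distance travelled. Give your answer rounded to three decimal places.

Δu = (8 − 2.5)/5 = 1.1.
Midpoints: 3.05, 4.15, 5.25, 6.35, 7.45.
g(3.05) ≈ 1.399, g(4.15) ≈ 1.639, g(5.25) ≈ 1.833, g(6.35) ≈ 1.995, g(7.45) ≈ 2.134.
Sum = Δu · [g(3.05) + g(4.15) + g(5.25) + g(6.35) + g(7.45)].
Sum ≈ 9.899.

9.899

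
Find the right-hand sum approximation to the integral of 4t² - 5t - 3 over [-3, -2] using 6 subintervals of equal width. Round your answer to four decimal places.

32.7685

Δt = (-2 − (-3))/6 = 1/6.
Right endpoints: -17/6, -8/3, -2.5, -7/3, -13/6, -2.
f(-17/6) = 779/18, f(-8/3) = 349/9, f(-2.5) = 34.5, f(-7/3) = 274/9, f(-13/6) = 479/18, f(-2) = 23.
Sum = Δt · [f(-17/6) + f(-8/3) + f(-2.5) + ...].
Sum ≈ 32.7685.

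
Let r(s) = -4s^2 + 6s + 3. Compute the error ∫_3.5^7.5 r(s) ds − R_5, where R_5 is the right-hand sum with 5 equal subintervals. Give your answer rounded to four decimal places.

62.5067

Exact integral: ∫_3.5^7.5 r(s) ds ≈ -361.333333.
R_5 = -423.84.
Error ≈ -361.333333 − (-423.84) ≈ 62.5067.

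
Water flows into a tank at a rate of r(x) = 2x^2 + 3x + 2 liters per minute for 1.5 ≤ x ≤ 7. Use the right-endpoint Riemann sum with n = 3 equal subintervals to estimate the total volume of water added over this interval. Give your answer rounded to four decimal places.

414.5370

Δx = (7 − 1.5)/3 = 11/6.
Right endpoints: 10/3, 31/6, 7.
r(10/3) = 308/9, r(31/6) = 638/9, r(7) = 121.
Sum = Δx · [r(10/3) + r(31/6) + r(7)].
Sum ≈ 414.5370.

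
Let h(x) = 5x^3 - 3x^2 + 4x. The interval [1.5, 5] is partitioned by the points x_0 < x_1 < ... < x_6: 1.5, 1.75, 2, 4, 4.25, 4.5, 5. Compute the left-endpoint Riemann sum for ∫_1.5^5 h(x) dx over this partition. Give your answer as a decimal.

Subinterval widths: 0.25, 0.25, 2, 0.25, 0.25, 0.5.
Left endpoints: 1.5, 1.75, 2, 4, 4.25, 4.5.
h(1.5) = 16.125, h(1.75) = 24.609375, h(2) = 36, h(4) = 288, h(4.25) = 346.640625, h(4.5) = 412.875.
Sum = Σ Δx_i · h(x_i).
Sum = 447.28125.

447.28125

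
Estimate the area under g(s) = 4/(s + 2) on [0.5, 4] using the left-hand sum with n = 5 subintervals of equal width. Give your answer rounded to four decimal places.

Δs = (4 − 0.5)/5 = 0.7.
Left endpoints: 0.5, 1.2, 1.9, 2.6, 3.3.
g(0.5) = 1.6, g(1.2) = 1.25, g(1.9) = 40/39, g(2.6) = 20/23, g(3.3) = 40/53.
Sum = Δs · [g(0.5) + g(1.2) + g(1.9) + g(2.6) + g(3.3)].
Sum ≈ 3.8499.

3.8499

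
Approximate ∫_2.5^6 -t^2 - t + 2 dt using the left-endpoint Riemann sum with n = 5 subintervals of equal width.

Δt = (6 − 2.5)/5 = 0.7.
Left endpoints: 2.5, 3.2, 3.9, 4.6, 5.3.
f(2.5) = -6.75, f(3.2) = -11.44, f(3.9) = -17.11, f(4.6) = -23.76, f(5.3) = -31.39.
Sum = Δt · [f(2.5) + f(3.2) + f(3.9) + f(4.6) + f(5.3)].
Sum = -63.315.

-63.315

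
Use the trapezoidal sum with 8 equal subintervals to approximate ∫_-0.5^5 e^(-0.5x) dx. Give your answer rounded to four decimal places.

2.4275

Δx = (5 − (-0.5))/8 = 0.6875.
f(-0.5) ≈ 1.2840, f(0.1875) ≈ 0.9105, f(0.875) ≈ 0.6456, f(1.5625) ≈ 0.4578, f(2.25) ≈ 0.3247, f(2.9375) ≈ 0.2302, f(3.625) ≈ 0.1632, f(4.3125) ≈ 0.1158, f(5) ≈ 0.0821.
T_8 = (Δx/2)·[f(x_0) + 2f(x_1) + ... + 2f(x_{7}) + f(x_8)].
Sum ≈ 2.4275.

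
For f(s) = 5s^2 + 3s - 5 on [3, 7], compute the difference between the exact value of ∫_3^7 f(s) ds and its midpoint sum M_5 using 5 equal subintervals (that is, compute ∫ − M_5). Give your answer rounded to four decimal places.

Exact integral: ∫_3^7 f(s) ds ≈ 566.666667.
M_5 = 565.6.
Error ≈ 566.666667 − 565.6 ≈ 1.0667.

1.0667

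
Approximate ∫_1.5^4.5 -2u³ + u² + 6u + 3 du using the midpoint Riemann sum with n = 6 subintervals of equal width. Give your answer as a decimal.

Δu = (4.5 − 1.5)/6 = 0.5.
Midpoints: 1.75, 2.25, 2.75, 3.25, 3.75, 4.25.
f(1.75) = 5.84375, f(2.25) = -1.21875, f(2.75) = -14.53125, f(3.25) = -35.59375, f(3.75) = -65.90625, f(4.25) = -106.96875.
Sum = Δu · [f(1.75) + f(2.25) + f(2.75) + ...].
Sum = -109.1875.

-109.1875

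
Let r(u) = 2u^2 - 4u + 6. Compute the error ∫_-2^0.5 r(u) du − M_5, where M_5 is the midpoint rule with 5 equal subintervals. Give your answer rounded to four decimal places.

0.1042

Exact integral: ∫_-2^0.5 r(u) du ≈ 27.916667.
M_5 = 27.8125.
Error ≈ 27.916667 − 27.8125 ≈ 0.1042.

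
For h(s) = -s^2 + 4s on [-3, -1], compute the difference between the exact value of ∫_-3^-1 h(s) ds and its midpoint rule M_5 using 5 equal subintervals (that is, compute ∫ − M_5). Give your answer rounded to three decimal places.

Exact integral: ∫_-3^-1 h(s) ds ≈ -24.66667.
M_5 = -24.64.
Error ≈ -24.66667 − (-24.64) ≈ -0.027.

-0.027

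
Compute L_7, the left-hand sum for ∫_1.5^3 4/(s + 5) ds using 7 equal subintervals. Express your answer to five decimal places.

Δs = (3 − 1.5)/7 = 3/14.
Left endpoints: 1.5, 12/7, 27/14, 15/7, 33/14, 18/7, 39/14.
f(1.5) = 8/13, f(12/7) = 28/47, f(27/14) = 56/97, f(15/7) = 0.56, f(33/14) = 56/103, f(18/7) = 28/53, f(39/14) = 56/109.
Sum = Δs · [f(1.5) + f(12/7) + f(27/14) + ...].
Sum ≈ 0.84304.

0.84304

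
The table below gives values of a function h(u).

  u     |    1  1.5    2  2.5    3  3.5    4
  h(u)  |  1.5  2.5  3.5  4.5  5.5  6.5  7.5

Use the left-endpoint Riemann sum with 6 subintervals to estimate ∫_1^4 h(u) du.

12

Δu = 0.5.
Sum = 0.5·[1.5 + 2.5 + 3.5 + 4.5 + 5.5 + 6.5] = 12.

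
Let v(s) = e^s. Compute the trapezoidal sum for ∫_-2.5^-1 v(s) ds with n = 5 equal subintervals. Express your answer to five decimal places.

Δs = (-1 − (-2.5))/5 = 0.3.
v(-2.5) ≈ 0.08208, v(-2.2) ≈ 0.11080, v(-1.9) ≈ 0.14957, v(-1.6) ≈ 0.20190, v(-1.3) ≈ 0.27253, v(-1) ≈ 0.36788.
T_5 = (Δs/2)·[v(s_0) + 2v(s_1) + ... + 2v(s_{4}) + v(s_5)].
Sum ≈ 0.28793.

0.28793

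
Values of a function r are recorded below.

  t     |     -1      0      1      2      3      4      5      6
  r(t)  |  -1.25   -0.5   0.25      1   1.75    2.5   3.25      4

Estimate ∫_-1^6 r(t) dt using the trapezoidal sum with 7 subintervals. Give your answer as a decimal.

9.625

Δt = 1.
T_7 = (1/2)·[(-1.25) + 2·(-0.5) + 2·0.25 + 2·1 + 2·1.75 + 2·2.5 + 2·3.25 + 4] = 9.625.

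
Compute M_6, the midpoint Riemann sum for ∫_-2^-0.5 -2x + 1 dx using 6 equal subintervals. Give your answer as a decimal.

5.25

Δx = (-0.5 − (-2))/6 = 0.25.
Midpoints: -1.875, -1.625, -1.375, -1.125, -0.875, -0.625.
f(-1.875) = 4.75, f(-1.625) = 4.25, f(-1.375) = 3.75, f(-1.125) = 3.25, f(-0.875) = 2.75, f(-0.625) = 2.25.
Sum = Δx · [f(-1.875) + f(-1.625) + f(-1.375) + ...].
Sum = 5.25.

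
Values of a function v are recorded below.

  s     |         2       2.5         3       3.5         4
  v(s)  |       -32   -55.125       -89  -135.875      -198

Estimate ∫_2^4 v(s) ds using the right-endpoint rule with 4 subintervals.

-239

Δs = 0.5.
Sum = 0.5·[(-55.125) + (-89) + (-135.875) + (-198)] = -239.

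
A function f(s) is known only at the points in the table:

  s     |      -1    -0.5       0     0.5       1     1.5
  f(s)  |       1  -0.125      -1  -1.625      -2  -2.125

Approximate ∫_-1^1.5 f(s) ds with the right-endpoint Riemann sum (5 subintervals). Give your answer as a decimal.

-3.4375

Δs = 0.5.
Sum = 0.5·[(-0.125) + (-1) + (-1.625) + (-2) + (-2.125)] = -3.4375.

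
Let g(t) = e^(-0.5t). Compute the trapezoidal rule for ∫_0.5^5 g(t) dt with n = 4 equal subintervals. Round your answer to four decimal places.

Δt = (5 − 0.5)/4 = 1.125.
g(0.5) ≈ 0.7788, g(1.625) ≈ 0.4437, g(2.75) ≈ 0.2528, g(3.875) ≈ 0.1441, g(5) ≈ 0.0821.
T_4 = (Δt/2)·[g(t_0) + 2g(t_1) + 2g(t_2) + 2g(t_3) + g(t_4)].
Sum ≈ 1.4300.

1.4300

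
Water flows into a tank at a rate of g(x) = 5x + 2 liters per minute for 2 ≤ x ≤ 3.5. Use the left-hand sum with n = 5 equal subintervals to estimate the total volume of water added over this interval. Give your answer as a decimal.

Δx = (3.5 − 2)/5 = 0.3.
Left endpoints: 2, 2.3, 2.6, 2.9, 3.2.
g(2) = 12, g(2.3) = 13.5, g(2.6) = 15, g(2.9) = 16.5, g(3.2) = 18.
Sum = Δx · [g(2) + g(2.3) + g(2.6) + g(2.9) + g(3.2)].
Sum = 22.5.

22.5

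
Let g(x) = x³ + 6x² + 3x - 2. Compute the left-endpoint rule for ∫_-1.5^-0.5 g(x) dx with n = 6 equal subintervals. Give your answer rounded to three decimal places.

0.743

Δx = (-0.5 − (-1.5))/6 = 1/6.
Left endpoints: -1.5, -4/3, -7/6, -1, -5/6, -2/3.
g(-1.5) = 3.625, g(-4/3) = 62/27, g(-7/6) = 233/216, g(-1) = 0, g(-5/6) = -197/216, g(-2/3) = -44/27.
Sum = Δx · [g(-1.5) + g(-4/3) + g(-7/6) + ...].
Sum ≈ 0.743.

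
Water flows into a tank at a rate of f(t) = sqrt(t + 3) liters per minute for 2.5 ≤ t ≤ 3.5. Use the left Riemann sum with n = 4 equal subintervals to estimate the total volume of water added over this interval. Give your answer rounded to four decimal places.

Δt = (3.5 − 2.5)/4 = 0.25.
Left endpoints: 2.5, 2.75, 3, 3.25.
f(2.5) ≈ 2.3452, f(2.75) ≈ 2.3979, f(3) ≈ 2.4495, f(3.25) ≈ 2.5000.
Sum = Δt · [f(2.5) + f(2.75) + f(3) + f(3.25)].
Sum ≈ 2.4232.

2.4232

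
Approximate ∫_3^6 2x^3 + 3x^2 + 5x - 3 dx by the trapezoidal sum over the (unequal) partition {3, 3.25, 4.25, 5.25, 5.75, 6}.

Subinterval widths: 0.25, 1, 1, 0.5, 0.25.
f(3) = 93, f(3.25) = 113.59375, f(4.25) = 225.96875, f(5.25) = 395.34375, f(5.75) = 505.15625, f(6) = 567.
On each subinterval the trapezoid contributes (Δx_i/2)·[f(x_{i-1}) + f(x_i)].
Sum = 865.40625.

865.40625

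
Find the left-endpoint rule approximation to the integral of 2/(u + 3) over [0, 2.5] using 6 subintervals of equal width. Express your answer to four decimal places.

Δu = (2.5 − 0)/6 = 5/12.
Left endpoints: 0, 5/12, 5/6, 1.25, 5/3, 25/12.
f(0) = 2/3, f(5/12) = 24/41, f(5/6) = 12/23, f(1.25) = 8/17, f(5/3) = 3/7, f(25/12) = 24/61.
Sum = Δu · [f(0) + f(5/12) + f(5/6) + ...].
Sum ≈ 1.2777.

1.2777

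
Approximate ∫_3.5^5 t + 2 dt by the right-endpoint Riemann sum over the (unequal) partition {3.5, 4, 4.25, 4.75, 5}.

9.6875

Subinterval widths: 0.5, 0.25, 0.5, 0.25.
Right endpoints: 4, 4.25, 4.75, 5.
f(4) = 6, f(4.25) = 6.25, f(4.75) = 6.75, f(5) = 7.
Sum = Σ Δt_i · f(t_i).
Sum = 9.6875.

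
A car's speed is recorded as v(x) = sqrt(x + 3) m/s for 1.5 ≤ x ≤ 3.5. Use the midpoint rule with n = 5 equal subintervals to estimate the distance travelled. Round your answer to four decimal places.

Δx = (3.5 − 1.5)/5 = 0.4.
Midpoints: 1.7, 2.1, 2.5, 2.9, 3.3.
v(1.7) ≈ 2.1679, v(2.1) ≈ 2.2583, v(2.5) ≈ 2.3452, v(2.9) ≈ 2.4290, v(3.3) ≈ 2.5100.
Sum = Δx · [v(1.7) + v(2.1) + v(2.5) + v(2.9) + v(3.3)].
Sum ≈ 4.6842.

4.6842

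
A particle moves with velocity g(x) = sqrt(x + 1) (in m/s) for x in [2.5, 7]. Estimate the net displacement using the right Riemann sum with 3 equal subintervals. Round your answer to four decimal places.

Δx = (7 − 2.5)/3 = 1.5.
Right endpoints: 4, 5.5, 7.
g(4) ≈ 2.2361, g(5.5) ≈ 2.5495, g(7) ≈ 2.8284.
Sum = Δx · [g(4) + g(5.5) + g(7)].
Sum ≈ 11.4210.

11.4210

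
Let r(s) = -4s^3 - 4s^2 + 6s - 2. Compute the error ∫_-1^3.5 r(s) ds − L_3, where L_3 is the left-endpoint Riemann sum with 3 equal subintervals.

-113.0625

Exact integral: ∫_-1^3.5 r(s) ds = -182.8125.
L_3 = -69.75.
Error = -182.8125 − (-69.75) = -113.0625.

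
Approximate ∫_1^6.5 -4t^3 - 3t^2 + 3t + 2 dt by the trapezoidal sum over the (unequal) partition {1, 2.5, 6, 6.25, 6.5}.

Subinterval widths: 1.5, 3.5, 0.25, 0.25.
f(1) = -2, f(2.5) = -71.75, f(6) = -952, f(6.25) = -1073, f(6.5) = -1203.75.
On each subinterval the trapezoid contributes (Δt_i/2)·[f(t_{i-1}) + f(t_i)].
Sum = -2384.59375.

-2384.59375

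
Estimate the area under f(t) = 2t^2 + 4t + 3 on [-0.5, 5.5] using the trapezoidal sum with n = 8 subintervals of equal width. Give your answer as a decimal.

190.125

Δt = (5.5 − (-0.5))/8 = 0.75.
f(-0.5) = 1.5, f(0.25) = 4.125, f(1) = 9, f(1.75) = 16.125, f(2.5) = 25.5, f(3.25) = 37.125, f(4) = 51, f(4.75) = 67.125, f(5.5) = 85.5.
T_8 = (Δt/2)·[f(t_0) + 2f(t_1) + ... + 2f(t_{7}) + f(t_8)].
Sum = 190.125.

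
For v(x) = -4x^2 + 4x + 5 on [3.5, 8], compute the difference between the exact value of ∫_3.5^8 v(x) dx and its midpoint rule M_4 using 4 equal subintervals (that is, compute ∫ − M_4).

-1.8984375

Exact integral: ∫_3.5^8 v(x) dx = -499.5.
M_4 = -497.6015625.
Error = -499.5 − (-497.6015625) = -1.8984375.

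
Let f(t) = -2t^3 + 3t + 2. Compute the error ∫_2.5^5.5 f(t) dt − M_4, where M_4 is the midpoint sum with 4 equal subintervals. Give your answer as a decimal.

Exact integral: ∫_2.5^5.5 f(t) dt = -396.
M_4 = -392.625.
Error = -396 − (-392.625) = -3.375.

-3.375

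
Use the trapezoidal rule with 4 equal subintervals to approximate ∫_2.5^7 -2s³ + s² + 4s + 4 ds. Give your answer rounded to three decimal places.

Δs = (7 − 2.5)/4 = 1.125.
f(2.5) = -11, f(3.625) = -63.62890625, f(4.75) = -168.78125, f(5.875) = -343.54296875, f(7) = -605.
T_4 = (Δs/2)·[f(s_0) + 2f(s_1) + 2f(s_2) + 2f(s_3) + f(s_4)].
Sum ≈ -994.447.

-994.447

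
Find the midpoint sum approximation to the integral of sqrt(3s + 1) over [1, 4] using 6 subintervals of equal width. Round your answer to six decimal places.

8.641716

Δs = (4 − 1)/6 = 0.5.
Midpoints: 1.25, 1.75, 2.25, 2.75, 3.25, 3.75.
f(1.25) ≈ 2.179449, f(1.75) ≈ 2.500000, f(2.25) ≈ 2.783882, f(2.75) ≈ 3.041381, f(3.25) ≈ 3.278719, f(3.75) ≈ 3.500000.
Sum = Δs · [f(1.25) + f(1.75) + f(2.25) + ...].
Sum ≈ 8.641716.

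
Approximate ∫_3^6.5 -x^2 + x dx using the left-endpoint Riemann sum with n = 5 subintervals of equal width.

-55.79

Δx = (6.5 − 3)/5 = 0.7.
Left endpoints: 3, 3.7, 4.4, 5.1, 5.8.
f(3) = -6, f(3.7) = -9.99, f(4.4) = -14.96, f(5.1) = -20.91, f(5.8) = -27.84.
Sum = Δx · [f(3) + f(3.7) + f(4.4) + f(5.1) + f(5.8)].
Sum = -55.79.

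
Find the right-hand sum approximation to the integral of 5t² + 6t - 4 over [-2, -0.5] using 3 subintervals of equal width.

-6.25

Δt = (-0.5 − (-2))/3 = 0.5.
Right endpoints: -1.5, -1, -0.5.
f(-1.5) = -1.75, f(-1) = -5, f(-0.5) = -5.75.
Sum = Δt · [f(-1.5) + f(-1) + f(-0.5)].
Sum = -6.25.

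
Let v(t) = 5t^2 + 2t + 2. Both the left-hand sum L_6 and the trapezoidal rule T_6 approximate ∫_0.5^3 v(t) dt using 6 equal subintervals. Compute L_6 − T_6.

L_6 ≈ 48.747106.
T_6 ≈ 58.903356.
L_6 − T_6 = -10.15625.

-10.15625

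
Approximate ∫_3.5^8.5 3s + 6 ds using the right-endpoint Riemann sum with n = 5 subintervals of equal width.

127.5

Δs = (8.5 − 3.5)/5 = 1.
Right endpoints: 4.5, 5.5, 6.5, 7.5, 8.5.
f(4.5) = 19.5, f(5.5) = 22.5, f(6.5) = 25.5, f(7.5) = 28.5, f(8.5) = 31.5.
Sum = Δs · [f(4.5) + f(5.5) + f(6.5) + f(7.5) + f(8.5)].
Sum = 127.5.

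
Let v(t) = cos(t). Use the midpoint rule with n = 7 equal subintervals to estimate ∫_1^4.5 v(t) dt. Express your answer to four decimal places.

Δt = (4.5 − 1)/7 = 0.5.
Midpoints: 1.25, 1.75, 2.25, 2.75, 3.25, 3.75, 4.25.
v(1.25) ≈ 0.3153, v(1.75) ≈ -0.1782, v(2.25) ≈ -0.6282, v(2.75) ≈ -0.9243, v(3.25) ≈ -0.9941, v(3.75) ≈ -0.8206, v(4.25) ≈ -0.4461.
Sum = Δt · [v(1.25) + v(1.75) + v(2.25) + ...].
Sum ≈ -1.8381.

-1.8381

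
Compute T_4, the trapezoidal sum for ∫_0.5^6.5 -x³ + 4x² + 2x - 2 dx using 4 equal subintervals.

-64.875

Δx = (6.5 − 0.5)/4 = 1.5.
f(0.5) = -0.125, f(2) = 10, f(3.5) = 11.125, f(5) = -17, f(6.5) = -94.625.
T_4 = (Δx/2)·[f(x_0) + 2f(x_1) + 2f(x_2) + 2f(x_3) + f(x_4)].
Sum = -64.875.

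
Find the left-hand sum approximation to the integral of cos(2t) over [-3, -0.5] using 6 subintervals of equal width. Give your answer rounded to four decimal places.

-0.4402

Δt = (-0.5 − (-3))/6 = 5/12.
Left endpoints: -3, -31/12, -13/6, -1.75, -4/3, -11/12.
f(-3) ≈ 0.9602, f(-31/12) ≈ 0.4388, f(-13/6) ≈ -0.3700, f(-1.75) ≈ -0.9365, f(-4/3) ≈ -0.8893, f(-11/12) ≈ -0.2595.
Sum = Δt · [f(-3) + f(-31/12) + f(-13/6) + ...].
Sum ≈ -0.4402.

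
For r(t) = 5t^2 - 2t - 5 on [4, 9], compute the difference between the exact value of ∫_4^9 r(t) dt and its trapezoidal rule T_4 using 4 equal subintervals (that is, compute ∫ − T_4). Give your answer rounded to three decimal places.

Exact integral: ∫_4^9 r(t) dt ≈ 1018.33333.
T_4 = 1024.84375.
Error ≈ 1018.33333 − 1024.84375 ≈ -6.510.

-6.510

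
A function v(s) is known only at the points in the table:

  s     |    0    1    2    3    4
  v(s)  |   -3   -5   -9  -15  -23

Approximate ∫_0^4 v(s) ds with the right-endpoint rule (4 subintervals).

Δs = 1.
Sum = 1·[(-5) + (-9) + (-15) + (-23)] = -52.

-52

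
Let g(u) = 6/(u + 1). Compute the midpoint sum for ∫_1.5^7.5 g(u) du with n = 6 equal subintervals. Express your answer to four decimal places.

Δu = (7.5 − 1.5)/6 = 1.
Midpoints: 2, 3, 4, 5, 6, 7.
g(2) = 2, g(3) = 1.5, g(4) = 1.2, g(5) = 1, g(6) = 6/7, g(7) = 0.75.
Sum = Δu · [g(2) + g(3) + g(4) + ...].
Sum ≈ 7.3071.

7.3071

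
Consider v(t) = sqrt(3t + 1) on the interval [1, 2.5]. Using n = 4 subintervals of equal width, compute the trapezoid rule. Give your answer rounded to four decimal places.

3.7265

Δt = (2.5 − 1)/4 = 0.375.
v(1) ≈ 2.0000, v(1.375) ≈ 2.2638, v(1.75) ≈ 2.5000, v(2.125) ≈ 2.7157, v(2.5) ≈ 2.9155.
T_4 = (Δt/2)·[v(t_0) + 2v(t_1) + 2v(t_2) + 2v(t_3) + v(t_4)].
Sum ≈ 3.7265.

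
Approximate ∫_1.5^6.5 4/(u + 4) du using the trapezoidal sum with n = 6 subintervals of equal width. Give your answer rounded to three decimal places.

2.592

Δu = (6.5 − 1.5)/6 = 5/6.
f(1.5) = 8/11, f(7/3) = 12/19, f(19/6) = 24/43, f(4) = 0.5, f(29/6) = 24/53, f(17/3) = 12/29, f(6.5) = 8/21.
T_6 = (Δu/2)·[f(u_0) + 2f(u_1) + ... + 2f(u_{5}) + f(u_6)].
Sum ≈ 2.592.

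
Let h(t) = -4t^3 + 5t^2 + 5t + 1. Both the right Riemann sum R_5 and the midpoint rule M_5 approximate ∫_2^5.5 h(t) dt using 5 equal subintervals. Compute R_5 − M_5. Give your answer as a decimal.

-186.8125

R_5 = -747.075.
M_5 = -560.2625.
R_5 − M_5 = -186.8125.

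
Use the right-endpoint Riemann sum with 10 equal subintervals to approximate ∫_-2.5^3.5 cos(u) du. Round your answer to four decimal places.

Δu = (3.5 − (-2.5))/10 = 0.6.
Right endpoints: -1.9, -1.3, -0.7, -0.1, 0.5, 1.1, 1.7, 2.3, 2.9, 3.5.
f(-1.9) ≈ -0.3233, f(-1.3) ≈ 0.2675, f(-0.7) ≈ 0.7648, f(-0.1) ≈ 0.9950, f(0.5) ≈ 0.8776, f(1.1) ≈ 0.4536, f(1.7) ≈ -0.1288, f(2.3) ≈ -0.6663, f(2.9) ≈ -0.9710, f(3.5) ≈ -0.9365.
Sum = Δu · [f(-1.9) + f(-1.3) + f(-0.7) + ...].
Sum ≈ 0.1996.

0.1996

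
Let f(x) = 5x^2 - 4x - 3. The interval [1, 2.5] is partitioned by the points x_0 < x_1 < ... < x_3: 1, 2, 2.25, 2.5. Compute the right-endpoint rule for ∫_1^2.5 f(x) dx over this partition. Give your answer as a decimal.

16.890625

Subinterval widths: 1, 0.25, 0.25.
Right endpoints: 2, 2.25, 2.5.
f(2) = 9, f(2.25) = 13.3125, f(2.5) = 18.25.
Sum = Σ Δx_i · f(x_i).
Sum = 16.890625.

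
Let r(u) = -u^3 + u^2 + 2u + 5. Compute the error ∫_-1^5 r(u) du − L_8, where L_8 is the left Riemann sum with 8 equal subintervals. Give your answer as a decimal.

-30.9375

Exact integral: ∫_-1^5 r(u) du = -60.
L_8 = -29.0625.
Error = -60 − (-29.0625) = -30.9375.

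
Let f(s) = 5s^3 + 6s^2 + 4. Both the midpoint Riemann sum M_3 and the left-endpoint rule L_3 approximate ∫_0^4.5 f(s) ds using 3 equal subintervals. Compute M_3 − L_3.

M_3 = 679.2890625.
L_3 = 347.0625.
M_3 − L_3 = 332.2265625.

332.2265625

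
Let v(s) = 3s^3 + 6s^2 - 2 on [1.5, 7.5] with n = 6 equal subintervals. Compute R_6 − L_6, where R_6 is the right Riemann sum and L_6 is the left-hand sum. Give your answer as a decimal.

R_6 = 4030.5.
L_6 = 2451.
R_6 − L_6 = 1579.5.

1579.5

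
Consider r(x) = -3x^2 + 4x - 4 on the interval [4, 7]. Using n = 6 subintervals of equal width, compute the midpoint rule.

-224.8125

Δx = (7 − 4)/6 = 0.5.
Midpoints: 4.25, 4.75, 5.25, 5.75, 6.25, 6.75.
r(4.25) = -41.1875, r(4.75) = -52.6875, r(5.25) = -65.6875, r(5.75) = -80.1875, r(6.25) = -96.1875, r(6.75) = -113.6875.
Sum = Δx · [r(4.25) + r(4.75) + r(5.25) + ...].
Sum = -224.8125.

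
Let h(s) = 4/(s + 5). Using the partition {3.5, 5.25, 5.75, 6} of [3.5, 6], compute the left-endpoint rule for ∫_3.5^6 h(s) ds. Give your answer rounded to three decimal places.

1.112

Subinterval widths: 1.75, 0.5, 0.25.
Left endpoints: 3.5, 5.25, 5.75.
h(3.5) = 8/17, h(5.25) = 16/41, h(5.75) = 16/43.
Sum = Σ Δs_i · h(s_i).
Sum ≈ 1.112.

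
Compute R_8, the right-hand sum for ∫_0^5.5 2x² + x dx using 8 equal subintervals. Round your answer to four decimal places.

Δx = (5.5 − 0)/8 = 0.6875.
Right endpoints: 0.6875, 1.375, 2.0625, 2.75, 3.4375, 4.125, 4.8125, 5.5.
f(0.6875) = 1.6328125, f(1.375) = 5.15625, f(2.0625) = 10.5703125, f(2.75) = 17.875, f(3.4375) = 27.0703125, f(4.125) = 38.15625, f(4.8125) = 51.1328125, f(5.5) = 66.
Sum = Δx · [f(0.6875) + f(1.375) + f(2.0625) + ...].
Sum ≈ 149.5957.

149.5957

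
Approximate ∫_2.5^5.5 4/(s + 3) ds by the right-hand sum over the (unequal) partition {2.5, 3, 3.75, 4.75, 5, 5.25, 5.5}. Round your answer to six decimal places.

1.657766

Subinterval widths: 0.5, 0.75, 1, 0.25, 0.25, 0.25.
Right endpoints: 3, 3.75, 4.75, 5, 5.25, 5.5.
f(3) = 2/3, f(3.75) = 16/27, f(4.75) = 16/31, f(5) = 0.5, f(5.25) = 16/33, f(5.5) = 8/17.
Sum = Σ Δs_i · f(s_i).
Sum ≈ 1.657766.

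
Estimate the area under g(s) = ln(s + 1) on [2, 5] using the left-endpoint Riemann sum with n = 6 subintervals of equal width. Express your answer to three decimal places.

4.278

Δs = (5 − 2)/6 = 0.5.
Left endpoints: 2, 2.5, 3, 3.5, 4, 4.5.
g(2) ≈ 1.099, g(2.5) ≈ 1.253, g(3) ≈ 1.386, g(3.5) ≈ 1.504, g(4) ≈ 1.609, g(4.5) ≈ 1.705.
Sum = Δs · [g(2) + g(2.5) + g(3) + ...].
Sum ≈ 4.278.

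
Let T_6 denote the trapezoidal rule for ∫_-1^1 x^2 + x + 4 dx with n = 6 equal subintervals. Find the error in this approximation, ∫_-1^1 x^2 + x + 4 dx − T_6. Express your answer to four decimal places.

-0.0370

Exact integral: ∫_-1^1 f(x) dx ≈ 8.666667.
T_6 ≈ 8.703704.
Error ≈ 8.666667 − 8.703704 ≈ -0.0370.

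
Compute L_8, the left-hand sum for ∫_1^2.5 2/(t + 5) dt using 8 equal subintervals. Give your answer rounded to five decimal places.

Δt = (2.5 − 1)/8 = 0.1875.
Left endpoints: 1, 1.1875, 1.375, 1.5625, 1.75, 1.9375, 2.125, 2.3125.
f(1) = 1/3, f(1.1875) = 32/99, f(1.375) = 16/51, f(1.5625) = 32/105, f(1.75) = 8/27, f(1.9375) = 32/111, f(2.125) = 16/57, f(2.3125) = 32/117.
Sum = Δt · [f(1) + f(1.1875) + f(1.375) + ...].
Sum ≈ 0.45260.

0.45260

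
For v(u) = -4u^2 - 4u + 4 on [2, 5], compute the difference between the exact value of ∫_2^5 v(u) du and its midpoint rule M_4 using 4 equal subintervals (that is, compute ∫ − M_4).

Exact integral: ∫_2^5 v(u) du = -186.
M_4 = -185.4375.
Error = -186 − (-185.4375) = -0.5625.

-0.5625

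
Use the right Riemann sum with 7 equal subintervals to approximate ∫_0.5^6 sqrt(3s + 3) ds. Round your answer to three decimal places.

20.212

Δs = (6 − 0.5)/7 = 11/14.
Right endpoints: 9/7, 29/14, 20/7, 51/14, 31/7, 73/14, 6.
f(9/7) ≈ 2.619, f(29/14) ≈ 3.036, f(20/7) ≈ 3.402, f(51/14) ≈ 3.732, f(31/7) ≈ 4.036, f(73/14) ≈ 4.318, f(6) ≈ 4.583.
Sum = Δs · [f(9/7) + f(29/14) + f(20/7) + ...].
Sum ≈ 20.212.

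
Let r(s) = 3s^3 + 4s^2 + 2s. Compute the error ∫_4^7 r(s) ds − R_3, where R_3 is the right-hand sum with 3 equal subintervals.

Exact integral: ∫_4^7 r(s) ds = 2013.75.
R_3 = 2528.
Error = 2013.75 − 2528 = -514.25.

-514.25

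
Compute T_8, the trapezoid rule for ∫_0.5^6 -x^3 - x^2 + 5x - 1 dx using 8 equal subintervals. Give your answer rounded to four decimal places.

-316.7253

Δx = (6 − 0.5)/8 = 0.6875.
f(0.5) = 1.125, f(1.1875) = 7589/4096, f(1.875) = -887/512, f(2.5625) = -47433/4096, f(3.25) = -29.640625, f(3.9375) = -237007/4096, f(4.625) = -50277/512, f(5.3125) = -625021/4096, f(6) = -223.
T_8 = (Δx/2)·[f(x_0) + 2f(x_1) + ... + 2f(x_{7}) + f(x_8)].
Sum ≈ -316.7253.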